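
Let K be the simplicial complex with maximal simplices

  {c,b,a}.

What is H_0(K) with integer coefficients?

H_0 = Z.

K has 3 vertices, 3 edges, 1 triangle.
rank ∂_0 = 0, rank ∂_1 = 2 ⇒ b_0 = 3 − 0 − 2 = 1; all invariant factors of ∂_1 are 1 so no torsion. So H_0 = Z.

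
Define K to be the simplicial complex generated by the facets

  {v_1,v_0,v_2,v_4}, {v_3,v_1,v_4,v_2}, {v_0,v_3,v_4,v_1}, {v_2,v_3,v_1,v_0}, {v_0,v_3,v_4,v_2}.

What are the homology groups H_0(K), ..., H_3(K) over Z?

H_0 = Z,  H_1 = 0,  H_2 = 0,  H_3 = Z.

K has 5 vertices, 10 edges, 10 triangles, 5 3-simplices.
rank ∂_0 = 0, rank ∂_1 = 4 ⇒ b_0 = 5 − 0 − 4 = 1; all invariant factors of ∂_1 are 1 so no torsion. So H_0 ≅ Z.
rank ∂_1 = 4, rank ∂_2 = 6 ⇒ b_1 = 10 − 4 − 6 = 0; all invariant factors of ∂_2 are 1 so no torsion. So H_1 ≅ 0.
rank ∂_2 = 6, rank ∂_3 = 4 ⇒ b_2 = 10 − 6 − 4 = 0; all invariant factors of ∂_3 are 1 so no torsion. So H_2 ≅ 0.
rank ∂_3 = 4, rank ∂_4 = 0 ⇒ b_3 = 5 − 4 − 0 = 1. So H_3 ≅ Z.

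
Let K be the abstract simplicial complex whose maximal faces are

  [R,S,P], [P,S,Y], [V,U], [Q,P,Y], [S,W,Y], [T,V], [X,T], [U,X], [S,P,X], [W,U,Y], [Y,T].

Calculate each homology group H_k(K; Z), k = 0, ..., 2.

H_0 = Z,  H_1 = Z^3,  H_2 = 0.

Fix the vertex order P < Q < R < S < T < U < V < W < X < Y and write every simplex with vertices in increasing order. Then dim K = 2 and the simplices of K are:

  0-simplices (10): P, Q, R, S, T, U, V, W, X, Y
  1-simplices (18): PQ, PR, PS, PX, PY, QY, RS, SW, SX, SY, TV, TX, TY, UV, UW, UX, UY, WY
  2-simplices (6): PQY, PRS, PSX, PSY, SWY, UWY

so the chain groups are C_0 ≅ Z^10, C_1 ≅ Z^18, C_2 ≅ Z^6.

The boundary map ∂_1: C_1 → C_0 maps an edge to its endpoints' difference, ∂[p,q] = q − p. For instance
  ∂UV = V − U.
This gives a 10×18 integer matrix of rank 9; reducing to Smith normal form yields diagonal entries (1,1,1,1,1,1,1,1,1).

∂_2: C_2 → C_1 acts by ∂[p,q,r] = [q,r] − [p,r] + [p,q]. For instance
  ∂PRS = RS − PS + PR,
  ∂PQY = QY − PY + PQ.
As a 18×6 matrix over Z this has rank 6, with invariant factors (1,1,1,1,1,1).

Now H_k = ker ∂_k / im ∂_{k+1}, so:

  H_0: rank C_0 − rank ∂_1 = 10 − 9 = 1, and the invariant factors of ∂_1 are all 1, so H_0 = Z.
  H_1: rank ker ∂_1 − rank ∂_2 = (18 − 9) − 6 = 3, and the invariant factors of ∂_2 are all 1, so H_1 = Z^3.
  H_2: rank ker ∂_2 − rank ∂_3 = (6 − 6) − 0 = 0, and there is no ∂_3, so H_2 = 0.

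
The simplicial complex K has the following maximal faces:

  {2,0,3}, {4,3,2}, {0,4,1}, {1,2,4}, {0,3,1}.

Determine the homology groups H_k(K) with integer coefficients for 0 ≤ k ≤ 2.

Take the total order 0 < 1 < 2 < 3 < 4 on the vertex set. Then K (dimension 2) consists of the simplices:

  0-simplices (5): [0], [1], [2], [3], [4]
  1-simplices (10): [0,1], [0,2], [0,3], [0,4], [1,2], [1,3], [1,4], [2,3], [2,4], [3,4]
  2-simplices (5): [0,1,3], [0,1,4], [0,2,3], [1,2,4], [2,3,4]

Hence C_0 ≅ Z^5, C_1 ≅ Z^10, C_2 ≅ Z^5.

∂_1: C_1 → C_0 is given by ∂[p,q] = [q] − [p]. For instance
  ∂[1,4] = [4] − [1].
The 5×10 boundary matrix has rank 4 and Smith normal form diag(1,1,1,1).

Boundary ∂_2: C_2 → C_1 sends each 2-simplex [p,q,r] to [q,r] − [p,r] + [p,q]. For instance
  ∂[0,2,3] = [2,3] − [0,3] + [0,2],
  ∂[0,1,4] = [1,4] − [0,4] + [0,1].
As a 10×5 matrix over Z this has rank 5, with invariant factors (1,1,1,1,1).

Computing H_k = (kernel of ∂_k) / (image of ∂_{k+1}):

  H_0: rank C_0 − rank ∂_1 = 5 − 4 = 1, and the invariant factors of ∂_1 are all 1, so H_0 ≅ Z.
  H_1: rank ker ∂_1 − rank ∂_2 = (10 − 4) − 5 = 1, and the invariant factors of ∂_2 are all 1, so H_1 ≅ Z.
  H_2: rank ker ∂_2 − rank ∂_3 = (5 − 5) − 0 = 0, and there is no ∂_3, so H_2 ≅ 0.

As a check, the Euler characteristic is 5 − 10 + 5 = 0, which agrees with 1 − 1 + 0 = 0.

H_0 ≅ Z,  H_1 ≅ Z,  H_2 = 0.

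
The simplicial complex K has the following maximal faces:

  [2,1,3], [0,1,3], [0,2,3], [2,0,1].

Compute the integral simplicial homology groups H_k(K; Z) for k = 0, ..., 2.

H_0 = Z,  H_1 = 0,  H_2 = Z.

Take the total order 0 < 1 < 2 < 3 on the vertex set. Then K (dimension 2) consists of the simplices:

  0-simplices (4): [0], [1], [2], [3]
  1-simplices (6): [0,1], [0,2], [0,3], [1,2], [1,3], [2,3]
  2-simplices (4): [0,1,2], [0,1,3], [0,2,3], [1,2,3]

so the chain groups are C_0 ≅ Z^4, C_1 ≅ Z^6, C_2 ≅ Z^4.

Boundary ∂_1: C_1 → C_0 maps an edge to its endpoints' difference, ∂[p,q] = q − p. For instance
  ∂[0,3] = [3] − [0].
As a 4×6 matrix over Z this has rank 3, with invariant factors (1,1,1).

The boundary map ∂_2: C_2 → C_1 sends each 2-simplex [p,q,r] to [q,r] − [p,r] + [p,q]. For instance
  ∂[1,2,3] = [2,3] − [1,3] + [1,2],
  ∂[0,1,2] = [1,2] − [0,2] + [0,1].
The resulting 6×4 matrix has rank 3, and its Smith normal form has invariant factors (1,1,1).

Computing H_k = (kernel of ∂_k) / (image of ∂_{k+1}):

  H_0: rank C_0 − rank ∂_1 = 4 − 3 = 1, and the invariant factors of ∂_1 are all 1, so H_0 ≅ Z.
  H_1: rank ker ∂_1 − rank ∂_2 = (6 − 3) − 3 = 0, and the invariant factors of ∂_2 are all 1, so H_1 ≅ 0.
  H_2: rank ker ∂_2 − rank ∂_3 = (4 − 3) − 0 = 1, and there is no ∂_3, so H_2 ≅ Z.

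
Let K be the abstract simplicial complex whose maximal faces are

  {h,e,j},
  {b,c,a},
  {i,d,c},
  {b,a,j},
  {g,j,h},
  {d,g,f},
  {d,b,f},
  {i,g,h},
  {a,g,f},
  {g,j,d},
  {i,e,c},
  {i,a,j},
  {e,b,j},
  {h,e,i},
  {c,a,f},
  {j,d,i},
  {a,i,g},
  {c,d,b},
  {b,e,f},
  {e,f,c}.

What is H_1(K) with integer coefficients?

H_1 = Z ⊕ Z/2.

K has 10 vertices, 30 edges, 20 triangles.
rank ∂_1 = 9, rank ∂_2 = 20 ⇒ b_1 = 30 − 9 − 20 = 1; ∂_2 has invariant factor(s) [2] giving torsion. So H_1 = Z ⊕ Z/2.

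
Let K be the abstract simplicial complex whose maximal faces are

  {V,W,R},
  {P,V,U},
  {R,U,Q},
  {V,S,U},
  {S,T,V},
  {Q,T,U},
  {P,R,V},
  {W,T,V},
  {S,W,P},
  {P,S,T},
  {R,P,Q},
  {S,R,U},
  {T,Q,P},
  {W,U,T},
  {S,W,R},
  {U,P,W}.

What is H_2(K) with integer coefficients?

Take the total order P < Q < R < S < T < U < V < W on the vertex set. Then K (dimension 2) consists of the simplices:

  0-simplices (8): P, Q, R, S, T, U, V, W
  1-simplices (24): PQ, PR, PS, PT, PU, PV, PW, QR, QT, QU, RS, RU, RV, RW, ST, SU, SV, SW, TU, TV, TW, UV, UW, VW
  2-simplices (16): PQR, PQT, PRV, PST, PSW, PUV, PUW, QRU, QTU, RSU, RSW, RVW, STV, SUV, TUW, TVW

giving chain groups C_0 ≅ Z^8, C_1 ≅ Z^24, C_2 ≅ Z^16.

∂_1: C_1 → C_0 is given by ∂[p,q] = [q] − [p].
The 8×24 boundary matrix has rank 7 and Smith normal form diag(1,1,1,1,1,1,1).

Boundary ∂_2: C_2 → C_1 sends each 2-simplex [p,q,r] to [q,r] − [p,r] + [p,q]. For instance
  ∂STV = TV − SV + ST,
  ∂QTU = TU − QU + QT.
The resulting 24×16 matrix has rank 15, and its Smith normal form has invariant factors (1,1,1,1,1,1,1,1,1,1,1,1,1,1,1).

Computing H_k = (kernel of ∂_k) / (image of ∂_{k+1}):

  H_2: rank ker ∂_2 − rank ∂_3 = (16 − 15) − 0 = 1, and there is no ∂_3, so H_2 = Z.

H_2 = Z.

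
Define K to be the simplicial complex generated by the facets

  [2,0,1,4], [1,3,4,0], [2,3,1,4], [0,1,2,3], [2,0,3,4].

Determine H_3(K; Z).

H_3 = Z.

We work with the vertex ordering 0 < 1 < 2 < 3 < 4. The simplices of K, each written with vertices in increasing order, are:

  0-simplices (5): [0], [1], [2], [3], [4]
  1-simplices (10): [0,1], [0,2], [0,3], [0,4], [1,2], [1,3], [1,4], [2,3], [2,4], [3,4]
  2-simplices (10): [0,1,2], [0,1,3], [0,1,4], [0,2,3], [0,2,4], [0,3,4], [1,2,3], [1,2,4], [1,3,4], [2,3,4]
  3-simplices (5): [0,1,2,3], [0,1,2,4], [0,1,3,4], [0,2,3,4], [1,2,3,4]

giving chain groups C_0 ≅ Z^5, C_1 ≅ Z^10, C_2 ≅ Z^10, C_3 ≅ Z^5.

∂_1: C_1 → C_0 sends each edge [p,q] (with p < q) to q − p. For instance
  ∂[3,4] = [4] − [3].
This gives a 5×10 integer matrix of rank 4; reducing to Smith normal form yields diagonal entries (1,1,1,1).

The boundary map ∂_2: C_2 → C_1 maps a triangle to the signed sum of its edges. For instance
  ∂[0,1,3] = [1,3] − [0,3] + [0,1],
  ∂[1,2,4] = [2,4] − [1,4] + [1,2].
The 10×10 boundary matrix has rank 6 and Smith normal form diag(1,1,1,1,1,1).

The boundary map ∂_3: C_3 → C_2 sends each 3-simplex σ to the alternating sum Σ_i (−1)^i (σ with its i-th vertex removed). For instance
  ∂[1,2,3,4] = [2,3,4] − [1,3,4] + [1,2,4] − [1,2,3],
  ∂[0,1,3,4] = [1,3,4] − [0,3,4] + [0,1,4] − [0,1,3].
The 10×5 boundary matrix has rank 4 and Smith normal form diag(1,1,1,1).

Now H_k = ker ∂_k / im ∂_{k+1}, so:

  H_3: rank ker ∂_3 − rank ∂_4 = (5 − 4) − 0 = 1, and there is no ∂_4, so H_3 = Z.

(K is a triangulation of the 3-sphere S^3.)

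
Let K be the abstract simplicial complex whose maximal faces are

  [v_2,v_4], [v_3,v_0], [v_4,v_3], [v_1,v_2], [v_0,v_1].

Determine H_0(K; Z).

H_0 ≅ Z.

We work with the vertex ordering v_0 < v_1 < v_2 < v_3 < v_4. The simplices of K, each written with vertices in increasing order, are:

  0-simplices (5): [v_0], [v_1], [v_2], [v_3], [v_4]
  1-simplices (5): [v_0,v_1], [v_0,v_3], [v_1,v_2], [v_2,v_4], [v_3,v_4]

Hence C_0 ≅ Z^5, C_1 ≅ Z^5.

Boundary ∂_1: C_1 → C_0 sends each edge [p,q] (with p < q) to q − p. For instance
  ∂[v_1,v_2] = [v_2] − [v_1].
The 5×5 boundary matrix has rank 4 and Smith normal form diag(1,1,1,1).

Reading off H_k = ker ∂_k / im ∂_{k+1}:

  H_0: rank C_0 − rank ∂_1 = 5 − 4 = 1, and the invariant factors of ∂_1 are all 1, so H_0 = Z.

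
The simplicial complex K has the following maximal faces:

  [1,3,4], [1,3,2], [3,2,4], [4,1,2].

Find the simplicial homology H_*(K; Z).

Take the total order 1 < 2 < 3 < 4 on the vertex set. Then K (dimension 2) consists of the simplices:

  0-simplices (4): [1], [2], [3], [4]
  1-simplices (6): [1,2], [1,3], [1,4], [2,3], [2,4], [3,4]
  2-simplices (4): [1,2,3], [1,2,4], [1,3,4], [2,3,4]

Hence C_0 ≅ Z^4, C_1 ≅ Z^6, C_2 ≅ Z^4.

∂_1: C_1 → C_0 is given by ∂[p,q] = [q] − [p]. For instance
  ∂[3,4] = [4] − [3].
The 4×6 boundary matrix has rank 3 and Smith normal form diag(1,1,1).

The boundary map ∂_2: C_2 → C_1 maps a triangle to the signed sum of its edges. For instance
  ∂[1,3,4] = [3,4] − [1,4] + [1,3],
  ∂[1,2,3] = [2,3] − [1,3] + [1,2].
The 6×4 boundary matrix has rank 3 and Smith normal form diag(1,1,1).

Now H_k = ker ∂_k / im ∂_{k+1}, so:

  H_0: rank C_0 − rank ∂_1 = 4 − 3 = 1, and the invariant factors of ∂_1 are all 1, so H_0 = Z.
  H_1: rank ker ∂_1 − rank ∂_2 = (6 − 3) − 3 = 0, and the invariant factors of ∂_2 are all 1, so H_1 = 0.
  H_2: rank ker ∂_2 − rank ∂_3 = (4 − 3) − 0 = 1, and there is no ∂_3, so H_2 = Z.

H_0 ≅ Z,  H_1 = 0,  H_2 ≅ Z.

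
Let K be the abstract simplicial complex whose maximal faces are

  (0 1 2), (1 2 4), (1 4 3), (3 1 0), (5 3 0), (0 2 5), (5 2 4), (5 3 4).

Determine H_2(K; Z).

Order the vertices as 0 < 1 < 2 < 3 < 4 < 5. Listing each simplex with vertices in this order, K has dimension 2 with simplices:

  0-simplices (6): [0], [1], [2], [3], [4], [5]
  1-simplices (12): [0,1], [0,2], [0,3], [0,5], [1,2], [1,3], [1,4], [2,4], [2,5], [3,4], [3,5], [4,5]
  2-simplices (8): [0,1,2], [0,1,3], [0,2,5], [0,3,5], [1,2,4], [1,3,4], [2,4,5], [3,4,5]

Hence C_0 ≅ Z^6, C_1 ≅ Z^12, C_2 ≅ Z^8.

∂_1: C_1 → C_0 maps an edge to its endpoints' difference, ∂[p,q] = q − p. For instance
  ∂[4,5] = [5] − [4].
As a 6×12 matrix over Z this has rank 5, with invariant factors (1,1,1,1,1).

The boundary map ∂_2: C_2 → C_1 maps a triangle to the signed sum of its edges. For instance
  ∂[0,3,5] = [3,5] − [0,5] + [0,3],
  ∂[2,4,5] = [4,5] − [2,5] + [2,4].
The 12×8 boundary matrix has rank 7 and Smith normal form diag(1,1,1,1,1,1,1).

Computing H_k = (kernel of ∂_k) / (image of ∂_{k+1}):

  H_2: rank ker ∂_2 − rank ∂_3 = (8 − 7) − 0 = 1, and there is no ∂_3, so H_2 = Z.

H_2 = Z.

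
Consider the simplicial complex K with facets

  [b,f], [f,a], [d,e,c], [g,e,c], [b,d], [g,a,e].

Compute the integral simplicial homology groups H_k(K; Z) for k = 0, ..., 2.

H_0 ≅ Z,  H_1 ≅ Z,  H_2 = 0.

Fix the vertex order a < b < c < d < e < f < g and write every simplex with vertices in increasing order. Then dim K = 2 and the simplices of K are:

  0-simplices (7): a, b, c, d, e, f, g
  1-simplices (10): ae, af, ag, bd, bf, cd, ce, cg, de, eg
  2-simplices (3): aeg, cde, ceg

giving chain groups C_0 ≅ Z^7, C_1 ≅ Z^10, C_2 ≅ Z^3.

∂_1: C_1 → C_0 maps an edge to its endpoints' difference, ∂[p,q] = q − p. For instance
  ∂ag = g − a.
As a 7×10 matrix over Z this has rank 6, with invariant factors (1,1,1,1,1,1).

∂_2: C_2 → C_1 acts by ∂[p,q,r] = [q,r] − [p,r] + [p,q]. For instance
  ∂cde = de − ce + cd,
  ∂ceg = eg − cg + ce.
This gives a 10×3 integer matrix of rank 3; reducing to Smith normal form yields diagonal entries (1,1,1).

From H_k ≅ ker(∂_k) / im(∂_{k+1}) we obtain:

  H_0: rank C_0 − rank ∂_1 = 7 − 6 = 1, and the invariant factors of ∂_1 are all 1, so H_0 ≅ Z.
  H_1: rank ker ∂_1 − rank ∂_2 = (10 − 6) − 3 = 1, and the invariant factors of ∂_2 are all 1, so H_1 ≅ Z.
  H_2: rank ker ∂_2 − rank ∂_3 = (3 − 3) − 0 = 0, and there is no ∂_3, so H_2 ≅ 0.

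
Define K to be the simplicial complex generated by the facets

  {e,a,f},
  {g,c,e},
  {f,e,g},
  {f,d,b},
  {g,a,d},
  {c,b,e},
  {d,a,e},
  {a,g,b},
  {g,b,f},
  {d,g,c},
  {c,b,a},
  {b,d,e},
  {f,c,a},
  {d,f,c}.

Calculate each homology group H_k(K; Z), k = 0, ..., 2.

H_0 ≅ Z,  H_1 ≅ Z^2,  H_2 ≅ Z.

K has 7 vertices, 21 edges, 14 triangles.
rank ∂_0 = 0, rank ∂_1 = 6 ⇒ b_0 = 7 − 0 − 6 = 1; all invariant factors of ∂_1 are 1 so no torsion. So H_0 = Z.
rank ∂_1 = 6, rank ∂_2 = 13 ⇒ b_1 = 21 − 6 − 13 = 2; all invariant factors of ∂_2 are 1 so no torsion. So H_1 = Z^2.
rank ∂_2 = 13, rank ∂_3 = 0 ⇒ b_2 = 14 − 13 − 0 = 1. So H_2 = Z.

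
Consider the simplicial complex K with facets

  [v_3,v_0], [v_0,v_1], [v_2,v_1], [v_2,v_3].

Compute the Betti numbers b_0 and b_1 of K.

b_0 = 1, b_1 = 1.

Take the total order v_0 < v_1 < v_2 < v_3 on the vertex set. Then K (dimension 1) consists of the simplices:

  0-simplices (4): [v_0], [v_1], [v_2], [v_3]
  1-simplices (4): [v_0,v_1], [v_0,v_3], [v_1,v_2], [v_2,v_3]

so the chain groups are C_0 ≅ Z^4, C_1 ≅ Z^4.

The boundary map ∂_1: C_1 → C_0 sends each edge [p,q] (with p < q) to q − p.
This gives a 4×4 integer matrix of rank 3; reducing to Smith normal form yields diagonal entries (1,1,1).

Reading off H_k = ker ∂_k / im ∂_{k+1}:

  H_0: rank C_0 − rank ∂_1 = 4 − 3 = 1, and the invariant factors of ∂_1 are all 1, so H_0 ≅ Z.
  H_1: rank ker ∂_1 − rank ∂_2 = (4 − 3) − 0 = 1, and there is no ∂_2, so H_1 ≅ Z.

As a check, the Euler characteristic is 4 − 4 = 0, which agrees with 1 − 1 = 0.

Hence the Betti numbers are b_0 = 1, b_1 = 1.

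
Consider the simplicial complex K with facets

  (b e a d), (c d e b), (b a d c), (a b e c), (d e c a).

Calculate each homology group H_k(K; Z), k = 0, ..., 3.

H_0 = Z,  H_1 = 0,  H_2 = 0,  H_3 = Z.

Take the total order a < b < c < d < e on the vertex set. Then K (dimension 3) consists of the simplices:

  0-simplices (5): a, b, c, d, e
  1-simplices (10): ab, ac, ad, ae, bc, bd, be, cd, ce, de
  2-simplices (10): abc, abd, abe, acd, ace, ade, bcd, bce, bde, cde
  3-simplices (5): abcd, abce, abde, acde, bcde

Hence C_0 ≅ Z^5, C_1 ≅ Z^10, C_2 ≅ Z^10, C_3 ≅ Z^5.

∂_1: C_1 → C_0 sends each edge [p,q] (with p < q) to q − p. For instance
  ∂bd = d − b.
As a 5×10 matrix over Z this has rank 4, with invariant factors (1,1,1,1).

∂_2: C_2 → C_1 acts by ∂[p,q,r] = [q,r] − [p,r] + [p,q]. For instance
  ∂ade = de − ae + ad,
  ∂ace = ce − ae + ac.
As a 10×10 matrix over Z this has rank 6, with invariant factors (1,1,1,1,1,1).

∂_3: C_3 → C_2 sends each 3-simplex σ to the alternating sum Σ_i (−1)^i (σ with its i-th vertex removed). For instance
  ∂abde = bde − ade + abe − abd,
  ∂abcd = bcd − acd + abd − abc.
This gives a 10×5 integer matrix of rank 4; reducing to Smith normal form yields diagonal entries (1,1,1,1).

Reading off H_k = ker ∂_k / im ∂_{k+1}:

  H_0: rank C_0 − rank ∂_1 = 5 − 4 = 1, and the invariant factors of ∂_1 are all 1, so H_0 ≅ Z.
  H_1: rank ker ∂_1 − rank ∂_2 = (10 − 4) − 6 = 0, and the invariant factors of ∂_2 are all 1, so H_1 ≅ 0.
  H_2: rank ker ∂_2 − rank ∂_3 = (10 − 6) − 4 = 0, and the invariant factors of ∂_3 are all 1, so H_2 ≅ 0.
  H_3: rank ker ∂_3 − rank ∂_4 = (5 − 4) − 0 = 1, and there is no ∂_4, so H_3 ≅ Z.

As a check, the Euler characteristic is 5 − 10 + 10 − 5 = 0, which agrees with 1 − 0 + 0 − 1 = 0.
(K is a triangulation of the 3-sphere S^3.)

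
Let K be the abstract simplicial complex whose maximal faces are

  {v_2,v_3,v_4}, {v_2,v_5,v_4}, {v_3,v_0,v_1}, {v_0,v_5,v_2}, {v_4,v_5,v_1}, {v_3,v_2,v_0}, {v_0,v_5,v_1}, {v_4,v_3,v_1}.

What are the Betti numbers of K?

b_0 = 1, b_1 = 0, b_2 = 1.

K has 6 vertices, 12 edges, 8 triangles.
rank ∂_0 = 0, rank ∂_1 = 5 ⇒ b_0 = 6 − 0 − 5 = 1; all invariant factors of ∂_1 are 1 so no torsion. So H_0 = Z.
rank ∂_1 = 5, rank ∂_2 = 7 ⇒ b_1 = 12 − 5 − 7 = 0; all invariant factors of ∂_2 are 1 so no torsion. So H_1 = 0.
rank ∂_2 = 7, rank ∂_3 = 0 ⇒ b_2 = 8 − 7 − 0 = 1. So H_2 = Z.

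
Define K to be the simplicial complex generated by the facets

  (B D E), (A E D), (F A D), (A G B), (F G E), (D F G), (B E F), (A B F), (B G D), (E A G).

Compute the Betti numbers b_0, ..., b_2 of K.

b_0 = 1, b_1 = 0, b_2 = 0.

Take the total order A < B < D < E < F < G on the vertex set. Then K (dimension 2) consists of the simplices:

  0-simplices (6): A, B, D, E, F, G
  1-simplices (15): AB, AD, AE, AF, AG, BD, BE, BF, BG, DE, DF, DG, EF, EG, FG
  2-simplices (10): ABF, ABG, ADE, ADF, AEG, BDE, BDG, BEF, DFG, EFG

Hence C_0 ≅ Z^6, C_1 ≅ Z^15, C_2 ≅ Z^10.

∂_1: C_1 → C_0 is given by ∂[p,q] = [q] − [p]. For instance
  ∂AE = E − A.
The resulting 6×15 matrix has rank 5, and its Smith normal form has invariant factors (1,1,1,1,1).

The boundary map ∂_2: C_2 → C_1 sends each 2-simplex [p,q,r] to [q,r] − [p,r] + [p,q]. For instance
  ∂ABG = BG − AG + AB,
  ∂AEG = EG − AG + AE.
The 15×10 boundary matrix has rank 10 and Smith normal form diag(1,1,1,1,1,1,1,1,1,2).

Computing H_k = (kernel of ∂_k) / (image of ∂_{k+1}):

  H_0: rank C_0 − rank ∂_1 = 6 − 5 = 1, and the invariant factors of ∂_1 are all 1, so H_0 = Z.
  H_1: rank ker ∂_1 − rank ∂_2 = (15 − 5) − 10 = 0, and ∂_2 has invariant factor 2 > 1, so H_1 = Z/2.
  H_2: rank ker ∂_2 − rank ∂_3 = (10 − 10) − 0 = 0, and there is no ∂_3, so H_2 = 0.

As a check, the Euler characteristic is 6 − 15 + 10 = 1, which agrees with 1 − 0 + 0 = 1.

Hence the Betti numbers are b_0 = 1, b_1 = 0, b_2 = 0.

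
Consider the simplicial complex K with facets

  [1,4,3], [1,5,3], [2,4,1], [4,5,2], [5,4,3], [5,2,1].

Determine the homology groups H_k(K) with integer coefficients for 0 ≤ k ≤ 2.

H_0 = Z,  H_1 = 0,  H_2 = Z.

K has 5 vertices, 9 edges, 6 triangles.
rank ∂_0 = 0, rank ∂_1 = 4 ⇒ b_0 = 5 − 0 − 4 = 1; all invariant factors of ∂_1 are 1 so no torsion. So H_0 ≅ Z.
rank ∂_1 = 4, rank ∂_2 = 5 ⇒ b_1 = 9 − 4 − 5 = 0; all invariant factors of ∂_2 are 1 so no torsion. So H_1 ≅ 0.
rank ∂_2 = 5, rank ∂_3 = 0 ⇒ b_2 = 6 − 5 − 0 = 1. So H_2 ≅ Z.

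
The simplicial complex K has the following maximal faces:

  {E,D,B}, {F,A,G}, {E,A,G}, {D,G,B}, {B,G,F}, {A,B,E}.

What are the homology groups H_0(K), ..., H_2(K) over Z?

We work with the vertex ordering A < B < D < E < F < G. The simplices of K, each written with vertices in increasing order, are:

  0-simplices (6): A, B, D, E, F, G
  1-simplices (12): AB, AE, AF, AG, BD, BE, BF, BG, DE, DG, EG, FG
  2-simplices (6): ABE, AEG, AFG, BDE, BDG, BFG

Hence C_0 ≅ Z^6, C_1 ≅ Z^12, C_2 ≅ Z^6.

Boundary ∂_1: C_1 → C_0 maps an edge to its endpoints' difference, ∂[p,q] = q − p. For instance
  ∂DG = G − D.
As a 6×12 matrix over Z this has rank 5, with invariant factors (1,1,1,1,1).

∂_2: C_2 → C_1 maps a triangle to the signed sum of its edges. For instance
  ∂AEG = EG − AG + AE,
  ∂BDE = DE − BE + BD.
This gives a 12×6 integer matrix of rank 6; reducing to Smith normal form yields diagonal entries (1,1,1,1,1,1).

From H_k ≅ ker(∂_k) / im(∂_{k+1}) we obtain:

  H_0: rank C_0 − rank ∂_1 = 6 − 5 = 1, and the invariant factors of ∂_1 are all 1, so H_0 ≅ Z.
  H_1: rank ker ∂_1 − rank ∂_2 = (12 − 5) − 6 = 1, and the invariant factors of ∂_2 are all 1, so H_1 ≅ Z.
  H_2: rank ker ∂_2 − rank ∂_3 = (6 − 6) − 0 = 0, and there is no ∂_3, so H_2 ≅ 0.

As a check, the Euler characteristic is 6 − 12 + 6 = 0, which agrees with 1 − 1 + 0 = 0.
(K is a triangulation of the cylinder S^1 x I.)

H_0 = Z,  H_1 = Z,  H_2 = 0.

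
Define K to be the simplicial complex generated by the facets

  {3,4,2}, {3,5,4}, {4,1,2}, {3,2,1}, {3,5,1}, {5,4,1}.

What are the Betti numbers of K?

b_0 = 1, b_1 = 0, b_2 = 1.

We work with the vertex ordering 1 < 2 < 3 < 4 < 5. The simplices of K, each written with vertices in increasing order, are:

  0-simplices (5): [1], [2], [3], [4], [5]
  1-simplices (9): [1,2], [1,3], [1,4], [1,5], [2,3], [2,4], [3,4], [3,5], [4,5]
  2-simplices (6): [1,2,3], [1,2,4], [1,3,5], [1,4,5], [2,3,4], [3,4,5]

so the chain groups are C_0 ≅ Z^5, C_1 ≅ Z^9, C_2 ≅ Z^6.

∂_1: C_1 → C_0 maps an edge to its endpoints' difference, ∂[p,q] = q − p.
The 5×9 boundary matrix has rank 4 and Smith normal form diag(1,1,1,1).

∂_2: C_2 → C_1 acts by ∂[p,q,r] = [q,r] − [p,r] + [p,q]. For instance
  ∂[1,4,5] = [4,5] − [1,5] + [1,4],
  ∂[2,3,4] = [3,4] − [2,4] + [2,3].
The resulting 9×6 matrix has rank 5, and its Smith normal form has invariant factors (1,1,1,1,1).

Reading off H_k = ker ∂_k / im ∂_{k+1}:

  H_0: rank C_0 − rank ∂_1 = 5 − 4 = 1, and the invariant factors of ∂_1 are all 1, so H_0 = Z.
  H_1: rank ker ∂_1 − rank ∂_2 = (9 − 4) − 5 = 0, and the invariant factors of ∂_2 are all 1, so H_1 = 0.
  H_2: rank ker ∂_2 − rank ∂_3 = (6 − 5) − 0 = 1, and there is no ∂_3, so H_2 = Z.

As a check, the Euler characteristic is 5 − 9 + 6 = 2, which agrees with 1 − 0 + 1 = 2.

Hence the Betti numbers are b_0 = 1, b_1 = 0, b_2 = 1.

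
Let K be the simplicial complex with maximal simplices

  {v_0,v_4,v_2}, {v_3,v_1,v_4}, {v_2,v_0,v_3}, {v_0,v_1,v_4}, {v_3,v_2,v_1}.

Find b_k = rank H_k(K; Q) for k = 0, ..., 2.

Take the total order v_0 < v_1 < v_2 < v_3 < v_4 on the vertex set. Then K (dimension 2) consists of the simplices:

  0-simplices (5): [v_0], [v_1], [v_2], [v_3], [v_4]
  1-simplices (10): [v_0,v_1], [v_0,v_2], [v_0,v_3], [v_0,v_4], [v_1,v_2], [v_1,v_3], [v_1,v_4], [v_2,v_3], [v_2,v_4], [v_3,v_4]
  2-simplices (5): [v_0,v_1,v_4], [v_0,v_2,v_3], [v_0,v_2,v_4], [v_1,v_2,v_3], [v_1,v_3,v_4]

Hence C_0 ≅ Z^5, C_1 ≅ Z^10, C_2 ≅ Z^5.

The boundary map ∂_1: C_1 → C_0 maps an edge to its endpoints' difference, ∂[p,q] = q − p.
The 5×10 boundary matrix has rank 4 and Smith normal form diag(1,1,1,1).

The boundary map ∂_2: C_2 → C_1 acts by ∂[p,q,r] = [q,r] − [p,r] + [p,q]. For instance
  ∂[v_0,v_1,v_4] = [v_1,v_4] − [v_0,v_4] + [v_0,v_1],
  ∂[v_1,v_3,v_4] = [v_3,v_4] − [v_1,v_4] + [v_1,v_3].
As a 10×5 matrix over Z this has rank 5, with invariant factors (1,1,1,1,1).

Now H_k = ker ∂_k / im ∂_{k+1}, so:

  H_0: rank C_0 − rank ∂_1 = 5 − 4 = 1, and the invariant factors of ∂_1 are all 1, so H_0 = Z.
  H_1: rank ker ∂_1 − rank ∂_2 = (10 − 4) − 5 = 1, and the invariant factors of ∂_2 are all 1, so H_1 = Z.
  H_2: rank ker ∂_2 − rank ∂_3 = (5 − 5) − 0 = 0, and there is no ∂_3, so H_2 = 0.

Hence the Betti numbers are b_0 = 1, b_1 = 1, b_2 = 0.

b_0 = 1, b_1 = 1, b_2 = 0.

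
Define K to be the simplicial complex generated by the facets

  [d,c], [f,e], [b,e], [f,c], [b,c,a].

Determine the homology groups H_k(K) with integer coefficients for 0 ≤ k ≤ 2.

H_0 = Z,  H_1 = Z,  H_2 = 0.

Take the total order a < b < c < d < e < f on the vertex set. Then K (dimension 2) consists of the simplices:

  0-simplices (6): a, b, c, d, e, f
  1-simplices (7): ab, ac, bc, be, cd, cf, ef
  2-simplices (1): abc

so the chain groups are C_0 ≅ Z^6, C_1 ≅ Z^7, C_2 ≅ Z^1.

The boundary map ∂_1: C_1 → C_0 sends each edge [p,q] (with p < q) to q − p.
This gives a 6×7 integer matrix of rank 5; reducing to Smith normal form yields diagonal entries (1,1,1,1,1).

The boundary map ∂_2: C_2 → C_1 acts by ∂[p,q,r] = [q,r] − [p,r] + [p,q]. For instance
  ∂abc = bc − ac + ab.
The 7×1 boundary matrix has rank 1 and Smith normal form diag(1).

From H_k ≅ ker(∂_k) / im(∂_{k+1}) we obtain:

  H_0: rank C_0 − rank ∂_1 = 6 − 5 = 1, and the invariant factors of ∂_1 are all 1, so H_0 ≅ Z.
  H_1: rank ker ∂_1 − rank ∂_2 = (7 − 5) − 1 = 1, and the invariant factors of ∂_2 are all 1, so H_1 ≅ Z.
  H_2: rank ker ∂_2 − rank ∂_3 = (1 − 1) − 0 = 0, and there is no ∂_3, so H_2 ≅ 0.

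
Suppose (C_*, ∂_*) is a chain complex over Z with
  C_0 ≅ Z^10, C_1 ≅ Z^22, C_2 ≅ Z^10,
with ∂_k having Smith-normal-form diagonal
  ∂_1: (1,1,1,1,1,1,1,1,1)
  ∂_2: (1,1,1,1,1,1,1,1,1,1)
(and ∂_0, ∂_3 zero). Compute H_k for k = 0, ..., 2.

H_0: b_0 = 10 − 0 − 9 = 1; torsion from ∂_1 factors > 1: none. So H_0 ≅ Z.
H_1: b_1 = 22 − 9 − 10 = 3; torsion from ∂_2 factors > 1: none. So H_1 ≅ Z^3.
H_2: b_2 = 10 − 10 − 0 = 0; torsion from ∂_3 factors > 1: none. So H_2 ≅ 0.

H_0 ≅ Z,  H_1 ≅ Z^3,  H_2 = 0.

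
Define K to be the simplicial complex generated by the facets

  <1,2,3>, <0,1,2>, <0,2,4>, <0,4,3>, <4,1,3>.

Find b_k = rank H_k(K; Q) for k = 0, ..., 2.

Order the vertices as 0 < 1 < 2 < 3 < 4. Listing each simplex with vertices in this order, K has dimension 2 with simplices:

  0-simplices (5): [0], [1], [2], [3], [4]
  1-simplices (10): [0,1], [0,2], [0,3], [0,4], [1,2], [1,3], [1,4], [2,3], [2,4], [3,4]
  2-simplices (5): [0,1,2], [0,2,4], [0,3,4], [1,2,3], [1,3,4]

Hence C_0 ≅ Z^5, C_1 ≅ Z^10, C_2 ≅ Z^5.

The boundary map ∂_1: C_1 → C_0 maps an edge to its endpoints' difference, ∂[p,q] = q − p. For instance
  ∂[2,3] = [3] − [2].
The 5×10 boundary matrix has rank 4 and Smith normal form diag(1,1,1,1).

Boundary ∂_2: C_2 → C_1 acts by ∂[p,q,r] = [q,r] − [p,r] + [p,q]. For instance
  ∂[0,1,2] = [1,2] − [0,2] + [0,1],
  ∂[1,3,4] = [3,4] − [1,4] + [1,3].
The 10×5 boundary matrix has rank 5 and Smith normal form diag(1,1,1,1,1).

Reading off H_k = ker ∂_k / im ∂_{k+1}:

  H_0: rank C_0 − rank ∂_1 = 5 − 4 = 1, and the invariant factors of ∂_1 are all 1, so H_0 = Z.
  H_1: rank ker ∂_1 − rank ∂_2 = (10 − 4) − 5 = 1, and the invariant factors of ∂_2 are all 1, so H_1 = Z.
  H_2: rank ker ∂_2 − rank ∂_3 = (5 − 5) − 0 = 0, and there is no ∂_3, so H_2 = 0.

(K is a triangulation of the Möbius band.)

Hence the Betti numbers are b_0 = 1, b_1 = 1, b_2 = 0.

b_0 = 1, b_1 = 1, b_2 = 0.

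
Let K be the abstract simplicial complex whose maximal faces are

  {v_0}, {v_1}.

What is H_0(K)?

Take the total order v_0 < v_1 on the vertex set. Then K (dimension 0) consists of the simplices:

  0-simplices (2): [v_0], [v_1]

so the chain groups are C_0 ≅ Z^2.

From H_k ≅ ker(∂_k) / im(∂_{k+1}) we obtain:

  H_0: rank C_0 − rank ∂_1 = 2 − 0 = 2, and there is no ∂_1, so H_0 = Z^2.

H_0 = Z^2.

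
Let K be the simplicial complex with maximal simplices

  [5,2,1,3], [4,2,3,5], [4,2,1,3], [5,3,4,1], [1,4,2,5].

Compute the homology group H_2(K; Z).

H_2 = 0.

Order the vertices as 1 < 2 < 3 < 4 < 5. Listing each simplex with vertices in this order, K has dimension 3 with simplices:

  0-simplices (5): [1], [2], [3], [4], [5]
  1-simplices (10): [1,2], [1,3], [1,4], [1,5], [2,3], [2,4], [2,5], [3,4], [3,5], [4,5]
  2-simplices (10): [1,2,3], [1,2,4], [1,2,5], [1,3,4], [1,3,5], [1,4,5], [2,3,4], [2,3,5], [2,4,5], [3,4,5]
  3-simplices (5): [1,2,3,4], [1,2,3,5], [1,2,4,5], [1,3,4,5], [2,3,4,5]

Hence C_0 ≅ Z^5, C_1 ≅ Z^10, C_2 ≅ Z^10, C_3 ≅ Z^5.

The boundary map ∂_1: C_1 → C_0 is given by ∂[p,q] = [q] − [p].
The 5×10 boundary matrix has rank 4 and Smith normal form diag(1,1,1,1).

Boundary ∂_2: C_2 → C_1 sends each 2-simplex [p,q,r] to [q,r] − [p,r] + [p,q]. For instance
  ∂[2,3,4] = [3,4] − [2,4] + [2,3],
  ∂[2,3,5] = [3,5] − [2,5] + [2,3].
This gives a 10×10 integer matrix of rank 6; reducing to Smith normal form yields diagonal entries (1,1,1,1,1,1).

The boundary map ∂_3: C_3 → C_2 sends each 3-simplex σ to the alternating sum Σ_i (−1)^i (σ with its i-th vertex removed). For instance
  ∂[1,2,3,5] = [2,3,5] − [1,3,5] + [1,2,5] − [1,2,3],
  ∂[1,2,3,4] = [2,3,4] − [1,3,4] + [1,2,4] − [1,2,3].
This gives a 10×5 integer matrix of rank 4; reducing to Smith normal form yields diagonal entries (1,1,1,1).

From H_k ≅ ker(∂_k) / im(∂_{k+1}) we obtain:

  H_2: rank ker ∂_2 − rank ∂_3 = (10 − 6) − 4 = 0, and the invariant factors of ∂_3 are all 1, so H_2 ≅ 0.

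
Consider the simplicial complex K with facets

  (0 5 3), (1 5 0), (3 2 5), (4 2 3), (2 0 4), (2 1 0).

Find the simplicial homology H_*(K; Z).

We work with the vertex ordering 0 < 1 < 2 < 3 < 4 < 5. The simplices of K, each written with vertices in increasing order, are:

  0-simplices (6): [0], [1], [2], [3], [4], [5]
  1-simplices (12): [0,1], [0,2], [0,3], [0,4], [0,5], [1,2], [1,5], [2,3], [2,4], [2,5], [3,4], [3,5]
  2-simplices (6): [0,1,2], [0,1,5], [0,2,4], [0,3,5], [2,3,4], [2,3,5]

Hence C_0 ≅ Z^6, C_1 ≅ Z^12, C_2 ≅ Z^6.

The boundary map ∂_1: C_1 → C_0 is given by ∂[p,q] = [q] − [p]. For instance
  ∂[2,4] = [4] − [2].
As a 6×12 matrix over Z this has rank 5, with invariant factors (1,1,1,1,1).

Boundary ∂_2: C_2 → C_1 acts by ∂[p,q,r] = [q,r] − [p,r] + [p,q]. For instance
  ∂[0,3,5] = [3,5] − [0,5] + [0,3],
  ∂[2,3,4] = [3,4] − [2,4] + [2,3].
The 12×6 boundary matrix has rank 6 and Smith normal form diag(1,1,1,1,1,1).

Now H_k = ker ∂_k / im ∂_{k+1}, so:

  H_0: rank C_0 − rank ∂_1 = 6 − 5 = 1, and the invariant factors of ∂_1 are all 1, so H_0 = Z.
  H_1: rank ker ∂_1 − rank ∂_2 = (12 − 5) − 6 = 1, and the invariant factors of ∂_2 are all 1, so H_1 = Z.
  H_2: rank ker ∂_2 − rank ∂_3 = (6 − 6) − 0 = 0, and there is no ∂_3, so H_2 = 0.

(K is a triangulation of the cylinder S^1 x I.)

H_0 = Z,  H_1 = Z,  H_2 = 0.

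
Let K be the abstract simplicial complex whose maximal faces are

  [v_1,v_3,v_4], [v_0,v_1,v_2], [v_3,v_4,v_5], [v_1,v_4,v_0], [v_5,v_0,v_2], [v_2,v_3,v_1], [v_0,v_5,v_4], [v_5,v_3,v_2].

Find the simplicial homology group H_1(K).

Fix the vertex order v_0 < v_1 < v_2 < v_3 < v_4 < v_5 and write every simplex with vertices in increasing order. Then dim K = 2 and the simplices of K are:

  0-simplices (6): [v_0], [v_1], [v_2], [v_3], [v_4], [v_5]
  1-simplices (12): [v_0,v_1], [v_0,v_2], [v_0,v_4], [v_0,v_5], [v_1,v_2], [v_1,v_3], [v_1,v_4], [v_2,v_3], [v_2,v_5], [v_3,v_4], [v_3,v_5], [v_4,v_5]
  2-simplices (8): [v_0,v_1,v_2], [v_0,v_1,v_4], [v_0,v_2,v_5], [v_0,v_4,v_5], [v_1,v_2,v_3], [v_1,v_3,v_4], [v_2,v_3,v_5], [v_3,v_4,v_5]

giving chain groups C_0 ≅ Z^6, C_1 ≅ Z^12, C_2 ≅ Z^8.

Boundary ∂_1: C_1 → C_0 is given by ∂[p,q] = [q] − [p]. For instance
  ∂[v_0,v_4] = [v_4] − [v_0].
As a 6×12 matrix over Z this has rank 5, with invariant factors (1,1,1,1,1).

The boundary map ∂_2: C_2 → C_1 maps a triangle to the signed sum of its edges. For instance
  ∂[v_3,v_4,v_5] = [v_4,v_5] − [v_3,v_5] + [v_3,v_4],
  ∂[v_2,v_3,v_5] = [v_3,v_5] − [v_2,v_5] + [v_2,v_3].
The 12×8 boundary matrix has rank 7 and Smith normal form diag(1,1,1,1,1,1,1).

Computing H_k = (kernel of ∂_k) / (image of ∂_{k+1}):

  H_1: rank ker ∂_1 − rank ∂_2 = (12 − 5) − 7 = 0, and the invariant factors of ∂_2 are all 1, so H_1 = 0.

H_1 ≅ 0.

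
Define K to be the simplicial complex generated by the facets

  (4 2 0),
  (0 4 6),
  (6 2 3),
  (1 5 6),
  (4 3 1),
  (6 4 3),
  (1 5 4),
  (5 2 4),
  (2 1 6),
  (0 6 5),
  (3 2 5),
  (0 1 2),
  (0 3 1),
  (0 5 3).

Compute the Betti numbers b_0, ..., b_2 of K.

b_0 = 1, b_1 = 2, b_2 = 1.

Order the vertices as 0 < 1 < 2 < 3 < 4 < 5 < 6. Listing each simplex with vertices in this order, K has dimension 2 with simplices:

  0-simplices (7): [0], [1], [2], [3], [4], [5], [6]
  1-simplices (21): [0,1], [0,2], [0,3], [0,4], [0,5], [0,6], [1,2], [1,3], [1,4], [1,5], [1,6], [2,3], [2,4], [2,5], [2,6], [3,4], [3,5], [3,6], [4,5], [4,6], [5,6]
  2-simplices (14): [0,1,2], [0,1,3], [0,2,4], [0,3,5], [0,4,6], [0,5,6], [1,2,6], [1,3,4], [1,4,5], [1,5,6], [2,3,5], [2,3,6], [2,4,5], [3,4,6]

so the chain groups are C_0 ≅ Z^7, C_1 ≅ Z^21, C_2 ≅ Z^14.

Boundary ∂_1: C_1 → C_0 is given by ∂[p,q] = [q] − [p]. For instance
  ∂[0,4] = [4] − [0].
This gives a 7×21 integer matrix of rank 6; reducing to Smith normal form yields diagonal entries (1,1,1,1,1,1).

Boundary ∂_2: C_2 → C_1 maps a triangle to the signed sum of its edges. For instance
  ∂[1,3,4] = [3,4] − [1,4] + [1,3],
  ∂[0,1,3] = [1,3] − [0,3] + [0,1].
As a 21×14 matrix over Z this has rank 13, with invariant factors (1,1,1,1,1,1,1,1,1,1,1,1,1).

Reading off H_k = ker ∂_k / im ∂_{k+1}:

  H_0: rank C_0 − rank ∂_1 = 7 − 6 = 1, and the invariant factors of ∂_1 are all 1, so H_0 ≅ Z.
  H_1: rank ker ∂_1 − rank ∂_2 = (21 − 6) − 13 = 2, and the invariant factors of ∂_2 are all 1, so H_1 ≅ Z^2.
  H_2: rank ker ∂_2 − rank ∂_3 = (14 − 13) − 0 = 1, and there is no ∂_3, so H_2 ≅ Z.

As a check, the Euler characteristic is 7 − 21 + 14 = 0, which agrees with 1 − 2 + 1 = 0.

Hence the Betti numbers are b_0 = 1, b_1 = 2, b_2 = 1.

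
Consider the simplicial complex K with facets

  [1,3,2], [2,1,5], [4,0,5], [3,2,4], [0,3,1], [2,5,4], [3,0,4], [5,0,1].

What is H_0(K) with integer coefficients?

Fix the vertex order 0 < 1 < 2 < 3 < 4 < 5 and write every simplex with vertices in increasing order. Then dim K = 2 and the simplices of K are:

  0-simplices (6): [0], [1], [2], [3], [4], [5]
  1-simplices (12): [0,1], [0,3], [0,4], [0,5], [1,2], [1,3], [1,5], [2,3], [2,4], [2,5], [3,4], [4,5]
  2-simplices (8): [0,1,3], [0,1,5], [0,3,4], [0,4,5], [1,2,3], [1,2,5], [2,3,4], [2,4,5]

so the chain groups are C_0 ≅ Z^6, C_1 ≅ Z^12, C_2 ≅ Z^8.

∂_1: C_1 → C_0 is given by ∂[p,q] = [q] − [p]. For instance
  ∂[2,3] = [3] − [2].
This gives a 6×12 integer matrix of rank 5; reducing to Smith normal form yields diagonal entries (1,1,1,1,1).

The boundary map ∂_2: C_2 → C_1 acts by ∂[p,q,r] = [q,r] − [p,r] + [p,q]. For instance
  ∂[2,3,4] = [3,4] − [2,4] + [2,3],
  ∂[1,2,3] = [2,3] − [1,3] + [1,2].
This gives a 12×8 integer matrix of rank 7; reducing to Smith normal form yields diagonal entries (1,1,1,1,1,1,1).

Now H_k = ker ∂_k / im ∂_{k+1}, so:

  H_0: rank C_0 − rank ∂_1 = 6 − 5 = 1, and the invariant factors of ∂_1 are all 1, so H_0 ≅ Z.

H_0 = Z.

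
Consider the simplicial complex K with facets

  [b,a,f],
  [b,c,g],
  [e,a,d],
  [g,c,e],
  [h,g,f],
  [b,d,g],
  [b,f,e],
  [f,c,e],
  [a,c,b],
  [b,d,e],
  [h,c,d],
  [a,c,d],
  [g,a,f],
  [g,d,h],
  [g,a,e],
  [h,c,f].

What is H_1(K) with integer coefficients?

Take the total order a < b < c < d < e < f < g < h on the vertex set. Then K (dimension 2) consists of the simplices:

  0-simplices (8): a, b, c, d, e, f, g, h
  1-simplices (24): ab, ac, ad, ae, af, ag, bc, bd, be, bf, bg, cd, ce, cf, cg, ch, de, dg, dh, ef, eg, fg, fh, gh
  2-simplices (16): abc, abf, acd, ade, aeg, afg, bcg, bde, bdg, bef, cdh, cef, ceg, cfh, dgh, fgh

Hence C_0 ≅ Z^8, C_1 ≅ Z^24, C_2 ≅ Z^16.

∂_1: C_1 → C_0 is given by ∂[p,q] = [q] − [p].
As a 8×24 matrix over Z this has rank 7, with invariant factors (1,1,1,1,1,1,1).

The boundary map ∂_2: C_2 → C_1 maps a triangle to the signed sum of its edges. For instance
  ∂cfh = fh − ch + cf,
  ∂aeg = eg − ag + ae.
As a 24×16 matrix over Z this has rank 15, with invariant factors (1,1,1,1,1,1,1,1,1,1,1,1,1,1,1).

Computing H_k = (kernel of ∂_k) / (image of ∂_{k+1}):

  H_1: rank ker ∂_1 − rank ∂_2 = (24 − 7) − 15 = 2, and the invariant factors of ∂_2 are all 1, so H_1 = Z^2.

H_1 = Z^2.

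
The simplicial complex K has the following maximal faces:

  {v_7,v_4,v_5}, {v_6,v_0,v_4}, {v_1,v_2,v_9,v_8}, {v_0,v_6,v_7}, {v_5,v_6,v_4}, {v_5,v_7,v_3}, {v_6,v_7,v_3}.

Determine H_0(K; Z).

We work with the vertex ordering v_0 < v_1 < v_2 < v_3 < v_4 < v_5 < v_6 < v_7 < v_8 < v_9. The simplices of K, each written with vertices in increasing order, are:

  0-simplices (10): [v_0], [v_1], [v_2], [v_3], [v_4], [v_5], [v_6], [v_7], [v_8], [v_9]
  1-simplices (18): (18 of them)
  2-simplices (10): [v_0,v_4,v_6], [v_0,v_6,v_7], [v_1,v_2,v_8], [v_1,v_2,v_9], [v_1,v_8,v_9], [v_2,v_8,v_9], [v_3,v_5,v_7], [v_3,v_6,v_7], [v_4,v_5,v_6], [v_4,v_5,v_7]
  3-simplices (1): [v_1,v_2,v_8,v_9]

so the chain groups are C_0 ≅ Z^10, C_1 ≅ Z^18, C_2 ≅ Z^10, C_3 ≅ Z^1.

∂_1: C_1 → C_0 sends each edge [p,q] (with p < q) to q − p.
As a 10×18 matrix over Z this has rank 8, with invariant factors (1,1,1,1,1,1,1,1).

Boundary ∂_2: C_2 → C_1 maps a triangle to the signed sum of its edges. For instance
  ∂[v_3,v_5,v_7] = [v_5,v_7] − [v_3,v_7] + [v_3,v_5],
  ∂[v_1,v_2,v_9] = [v_2,v_9] − [v_1,v_9] + [v_1,v_2].
This gives a 18×10 integer matrix of rank 9; reducing to Smith normal form yields diagonal entries (1,1,1,1,1,1,1,1,1).

∂_3: C_3 → C_2 sends each 3-simplex σ to the alternating sum Σ_i (−1)^i (σ with its i-th vertex removed). For instance
  ∂[v_1,v_2,v_8,v_9] = [v_2,v_8,v_9] − [v_1,v_8,v_9] + [v_1,v_2,v_9] − [v_1,v_2,v_8].
As a 10×1 matrix over Z this has rank 1, with invariant factors (1).

Computing H_k = (kernel of ∂_k) / (image of ∂_{k+1}):

  H_0: rank C_0 − rank ∂_1 = 10 − 8 = 2, and the invariant factors of ∂_1 are all 1, so H_0 = Z^2.

(K is a triangulation of the disjoint union of the cylinder S^1 x I and the 3-simplex.)

H_0 ≅ Z^2.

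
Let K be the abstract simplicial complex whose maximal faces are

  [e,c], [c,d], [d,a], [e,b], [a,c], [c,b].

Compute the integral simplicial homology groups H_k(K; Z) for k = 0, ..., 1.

H_0 ≅ Z,  H_1 ≅ Z^2.

Order the vertices as a < b < c < d < e. Listing each simplex with vertices in this order, K has dimension 1 with simplices:

  0-simplices (5): a, b, c, d, e
  1-simplices (6): ac, ad, bc, be, cd, ce

giving chain groups C_0 ≅ Z^5, C_1 ≅ Z^6.

Boundary ∂_1: C_1 → C_0 sends each edge [p,q] (with p < q) to q − p.
As a 5×6 matrix over Z this has rank 4, with invariant factors (1,1,1,1).

Now H_k = ker ∂_k / im ∂_{k+1}, so:

  H_0: rank C_0 − rank ∂_1 = 5 − 4 = 1, and the invariant factors of ∂_1 are all 1, so H_0 ≅ Z.
  H_1: rank ker ∂_1 − rank ∂_2 = (6 − 4) − 0 = 2, and there is no ∂_2, so H_1 ≅ Z^2.

As a check, the Euler characteristic is 5 − 6 = -1, which agrees with 1 − 2 = -1.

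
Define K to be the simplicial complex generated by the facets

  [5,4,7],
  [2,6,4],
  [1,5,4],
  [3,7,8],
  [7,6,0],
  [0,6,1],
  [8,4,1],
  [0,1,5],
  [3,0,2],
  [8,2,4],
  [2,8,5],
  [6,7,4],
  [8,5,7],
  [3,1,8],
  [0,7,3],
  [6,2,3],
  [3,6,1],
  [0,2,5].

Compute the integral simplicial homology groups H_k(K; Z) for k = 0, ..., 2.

H_0 = Z,  H_1 = Z × Z/2,  H_2 = 0.

Fix the vertex order 0 < 1 < 2 < 3 < 4 < 5 < 6 < 7 < 8 and write every simplex with vertices in increasing order. Then dim K = 2 and the simplices of K are:

  0-simplices (9): [0], [1], [2], [3], [4], [5], [6], [7], [8]
  1-simplices (27): (27 of them)
  2-simplices (18): [0,1,5], [0,1,6], [0,2,3], [0,2,5], [0,3,7], [0,6,7], [1,3,6], [1,3,8], [1,4,5], [1,4,8], [2,3,6], [2,4,6], [2,4,8], [2,5,8], [3,7,8], [4,5,7], [4,6,7], [5,7,8]

Hence C_0 ≅ Z^9, C_1 ≅ Z^27, C_2 ≅ Z^18.

∂_1: C_1 → C_0 is given by ∂[p,q] = [q] − [p]. For instance
  ∂[1,4] = [4] − [1].
This gives a 9×27 integer matrix of rank 8; reducing to Smith normal form yields diagonal entries (1,1,1,1,1,1,1,1).

Boundary ∂_2: C_2 → C_1 maps a triangle to the signed sum of its edges. For instance
  ∂[0,1,5] = [1,5] − [0,5] + [0,1],
  ∂[2,3,6] = [3,6] − [2,6] + [2,3].
As a 27×18 matrix over Z this has rank 18, with invariant factors (1,1,1,1,1,1,1,1,1,1,1,1,1,1,1,1,1,2).

From H_k ≅ ker(∂_k) / im(∂_{k+1}) we obtain:

  H_0: rank C_0 − rank ∂_1 = 9 − 8 = 1, and the invariant factors of ∂_1 are all 1, so H_0 ≅ Z.
  H_1: rank ker ∂_1 − rank ∂_2 = (27 − 8) − 18 = 1, and ∂_2 has invariant factor 2 > 1, so H_1 ≅ Z × Z/2.
  H_2: rank ker ∂_2 − rank ∂_3 = (18 − 18) − 0 = 0, and there is no ∂_3, so H_2 ≅ 0.

As a check, the Euler characteristic is 9 − 27 + 18 = 0, which agrees with 1 − 1 + 0 = 0.
(K is a triangulation of the Klein bottle.)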